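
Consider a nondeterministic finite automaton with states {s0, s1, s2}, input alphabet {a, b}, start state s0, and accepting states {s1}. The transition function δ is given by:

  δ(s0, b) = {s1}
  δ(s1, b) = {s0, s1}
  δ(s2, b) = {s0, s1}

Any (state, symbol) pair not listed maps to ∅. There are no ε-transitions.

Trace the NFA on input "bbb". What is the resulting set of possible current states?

{s0, s1}

Start in {s0}.
Read 'b': s0→{s1}; now {s1}.
Read 'b': s1→{s0, s1}; now {s0, s1}.
Read 'b': s0→{s1}, s1→{s0, s1}; now {s0, s1}.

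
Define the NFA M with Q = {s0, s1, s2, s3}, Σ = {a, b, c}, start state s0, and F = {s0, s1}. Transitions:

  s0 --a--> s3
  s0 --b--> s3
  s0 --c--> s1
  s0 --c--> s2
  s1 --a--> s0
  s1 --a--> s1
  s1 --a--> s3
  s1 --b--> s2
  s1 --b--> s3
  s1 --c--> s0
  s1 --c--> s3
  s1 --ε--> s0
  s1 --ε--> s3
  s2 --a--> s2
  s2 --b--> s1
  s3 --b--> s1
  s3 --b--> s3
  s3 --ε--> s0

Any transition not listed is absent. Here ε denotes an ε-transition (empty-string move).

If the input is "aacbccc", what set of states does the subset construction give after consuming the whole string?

{s0, s1, s2, s3}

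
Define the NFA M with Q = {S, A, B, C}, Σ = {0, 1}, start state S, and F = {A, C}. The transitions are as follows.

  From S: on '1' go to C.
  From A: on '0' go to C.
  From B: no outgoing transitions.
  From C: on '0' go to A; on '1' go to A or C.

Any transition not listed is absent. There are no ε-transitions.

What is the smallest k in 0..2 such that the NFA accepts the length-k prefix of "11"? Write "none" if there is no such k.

Start in {S}.
Read '1': {S} → {C}.
None of the earlier sets intersect F, but {C} does.

1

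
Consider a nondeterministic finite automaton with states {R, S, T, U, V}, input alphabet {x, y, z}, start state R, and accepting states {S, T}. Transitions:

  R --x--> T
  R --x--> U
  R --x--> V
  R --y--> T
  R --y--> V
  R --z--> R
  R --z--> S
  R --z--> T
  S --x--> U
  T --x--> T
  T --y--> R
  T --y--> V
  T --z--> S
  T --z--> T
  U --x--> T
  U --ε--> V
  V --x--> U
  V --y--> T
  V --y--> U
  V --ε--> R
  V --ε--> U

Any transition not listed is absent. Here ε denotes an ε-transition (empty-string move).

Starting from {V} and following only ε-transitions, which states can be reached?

{R, U, V}

Begin with {V}.
ε-move V → R; add R.
ε-move V → U; add U.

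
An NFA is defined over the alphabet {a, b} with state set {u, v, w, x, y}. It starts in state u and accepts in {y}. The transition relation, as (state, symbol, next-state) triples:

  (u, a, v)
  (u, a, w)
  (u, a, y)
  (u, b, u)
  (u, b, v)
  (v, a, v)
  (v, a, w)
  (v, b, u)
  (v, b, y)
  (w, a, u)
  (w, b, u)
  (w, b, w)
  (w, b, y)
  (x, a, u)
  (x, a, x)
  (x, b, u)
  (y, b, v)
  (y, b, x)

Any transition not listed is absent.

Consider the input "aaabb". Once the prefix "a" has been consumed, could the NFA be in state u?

No

Start in {u}.
Read 'a': {u} → {v, w, y}.
State u is not in {v, w, y}.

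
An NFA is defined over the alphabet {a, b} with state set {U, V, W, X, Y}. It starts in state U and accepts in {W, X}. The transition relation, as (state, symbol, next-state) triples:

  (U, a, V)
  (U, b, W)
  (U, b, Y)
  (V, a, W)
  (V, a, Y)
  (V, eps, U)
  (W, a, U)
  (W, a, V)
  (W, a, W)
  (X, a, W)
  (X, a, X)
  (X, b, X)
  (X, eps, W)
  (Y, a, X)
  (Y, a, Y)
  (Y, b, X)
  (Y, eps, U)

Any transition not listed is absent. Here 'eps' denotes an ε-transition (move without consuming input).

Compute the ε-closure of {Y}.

{U, Y}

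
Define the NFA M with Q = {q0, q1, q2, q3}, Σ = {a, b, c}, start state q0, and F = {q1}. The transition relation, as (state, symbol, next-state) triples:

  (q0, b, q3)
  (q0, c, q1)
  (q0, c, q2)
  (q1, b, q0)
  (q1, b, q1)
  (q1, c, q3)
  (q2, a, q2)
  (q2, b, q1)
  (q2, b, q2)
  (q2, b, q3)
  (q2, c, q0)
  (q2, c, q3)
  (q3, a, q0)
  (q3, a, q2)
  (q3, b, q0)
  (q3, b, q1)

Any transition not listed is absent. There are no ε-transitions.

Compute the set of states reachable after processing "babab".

Start in {q0}.
Read 'b': {q0} → {q3}.
Read 'a': {q3} → {q0, q2}.
Read 'b': {q0, q2} → {q1, q2, q3}.
Read 'a': {q1, q2, q3} → {q0, q2}.
Read 'b': {q0, q2} → {q1, q2, q3}.

{q1, q2, q3}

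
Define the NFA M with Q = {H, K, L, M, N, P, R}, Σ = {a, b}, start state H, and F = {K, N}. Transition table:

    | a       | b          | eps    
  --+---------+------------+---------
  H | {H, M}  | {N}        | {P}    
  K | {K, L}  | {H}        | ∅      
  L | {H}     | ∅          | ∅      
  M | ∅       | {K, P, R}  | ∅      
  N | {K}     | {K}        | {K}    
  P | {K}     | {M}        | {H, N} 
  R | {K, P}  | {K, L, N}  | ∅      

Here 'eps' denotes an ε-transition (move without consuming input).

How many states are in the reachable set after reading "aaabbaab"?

Start: ε-closure({H}) = {H, K, N, P}.
Read 'a': {H, K, N, P} → {H, K, L, M, N, P}.
Read 'a': {H, K, L, M, N, P} → {H, K, L, M, N, P}.
Read 'a': {H, K, L, M, N, P} → {H, K, L, M, N, P}.
Read 'b': {H, K, L, M, N, P} → {H, K, M, N, P, R}.
Read 'b': {H, K, M, N, P, R} → {H, K, L, M, N, P, R}.
Read 'a': {H, K, L, M, N, P, R} → {H, K, L, M, N, P}.
Read 'a': {H, K, L, M, N, P} → {H, K, L, M, N, P}.
Read 'b': {H, K, L, M, N, P} → {H, K, M, N, P, R}.
That set has 6 states.

6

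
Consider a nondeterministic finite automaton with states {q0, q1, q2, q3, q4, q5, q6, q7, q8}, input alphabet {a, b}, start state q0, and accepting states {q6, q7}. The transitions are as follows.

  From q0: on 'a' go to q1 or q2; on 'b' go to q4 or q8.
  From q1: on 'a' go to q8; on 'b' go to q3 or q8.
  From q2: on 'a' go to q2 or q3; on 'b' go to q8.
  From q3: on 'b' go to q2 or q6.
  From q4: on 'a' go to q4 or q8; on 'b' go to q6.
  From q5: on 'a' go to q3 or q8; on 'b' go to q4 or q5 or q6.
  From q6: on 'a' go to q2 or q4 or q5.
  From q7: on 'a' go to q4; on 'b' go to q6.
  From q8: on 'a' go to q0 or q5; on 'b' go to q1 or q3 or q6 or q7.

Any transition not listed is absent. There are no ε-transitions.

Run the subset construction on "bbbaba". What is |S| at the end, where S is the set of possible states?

6

Start in {q0}.
Read 'b': q0→{q4, q8}; now {q4, q8}.
Read 'b': q4→{q6}, q8→{q1, q3, q6, q7}; now {q1, q3, q6, q7}.
Read 'b': q1→{q3, q8}, q3→{q2, q6}, q6→∅, q7→{q6}; now {q2, q3, q6, q8}.
Read 'a': q2→{q2, q3}, q3→∅, q6→{q2, q4, q5}, q8→{q0, q5}; now {q0, q2, q3, q4, q5}.
Read 'b': q0→{q4, q8}, q2→{q8}, q3→{q2, q6}, q4→{q6}, q5→{q4, q5, q6}; now {q2, q4, q5, q6, q8}.
Read 'a': q2→{q2, q3}, q4→{q4, q8}, q5→{q3, q8}, q6→{q2, q4, q5}, q8→{q0, q5}; now {q0, q2, q3, q4, q5, q8}.
That set has 6 states.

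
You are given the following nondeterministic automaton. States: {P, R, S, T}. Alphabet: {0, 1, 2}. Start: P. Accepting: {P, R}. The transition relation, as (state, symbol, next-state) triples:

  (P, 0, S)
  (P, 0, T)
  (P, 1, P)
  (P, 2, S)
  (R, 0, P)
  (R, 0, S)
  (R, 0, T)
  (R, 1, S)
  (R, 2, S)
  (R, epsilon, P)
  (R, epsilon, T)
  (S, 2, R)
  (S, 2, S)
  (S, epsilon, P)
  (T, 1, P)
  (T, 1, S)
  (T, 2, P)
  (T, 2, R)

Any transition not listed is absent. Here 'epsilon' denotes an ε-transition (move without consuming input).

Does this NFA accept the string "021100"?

Yes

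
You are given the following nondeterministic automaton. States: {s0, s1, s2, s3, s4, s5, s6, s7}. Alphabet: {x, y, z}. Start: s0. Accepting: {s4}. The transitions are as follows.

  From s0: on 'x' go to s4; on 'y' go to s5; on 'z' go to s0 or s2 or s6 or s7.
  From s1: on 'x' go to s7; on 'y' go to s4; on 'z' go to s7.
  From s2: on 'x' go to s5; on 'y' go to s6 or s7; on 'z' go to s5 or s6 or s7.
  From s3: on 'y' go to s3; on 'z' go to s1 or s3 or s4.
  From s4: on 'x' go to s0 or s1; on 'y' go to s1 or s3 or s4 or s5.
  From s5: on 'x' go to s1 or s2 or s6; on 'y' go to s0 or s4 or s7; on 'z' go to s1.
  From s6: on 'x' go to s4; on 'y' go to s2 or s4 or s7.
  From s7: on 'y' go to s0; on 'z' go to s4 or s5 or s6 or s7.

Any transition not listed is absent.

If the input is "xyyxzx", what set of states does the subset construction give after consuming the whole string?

{s0, s1, s2, s4, s5, s6}

Start in {s0}.
Read 'x': {s0} → {s4}.
Read 'y': {s4} → {s1, s3, s4, s5}.
Read 'y': {s1, s3, s4, s5} → {s0, s1, s3, s4, s5, s7}.
Read 'x': {s0, s1, s3, s4, s5, s7} → {s0, s1, s2, s4, s6, s7}.
Read 'z': {s0, s1, s2, s4, s6, s7} → {s0, s2, s4, s5, s6, s7}.
Read 'x': {s0, s2, s4, s5, s6, s7} → {s0, s1, s2, s4, s5, s6}.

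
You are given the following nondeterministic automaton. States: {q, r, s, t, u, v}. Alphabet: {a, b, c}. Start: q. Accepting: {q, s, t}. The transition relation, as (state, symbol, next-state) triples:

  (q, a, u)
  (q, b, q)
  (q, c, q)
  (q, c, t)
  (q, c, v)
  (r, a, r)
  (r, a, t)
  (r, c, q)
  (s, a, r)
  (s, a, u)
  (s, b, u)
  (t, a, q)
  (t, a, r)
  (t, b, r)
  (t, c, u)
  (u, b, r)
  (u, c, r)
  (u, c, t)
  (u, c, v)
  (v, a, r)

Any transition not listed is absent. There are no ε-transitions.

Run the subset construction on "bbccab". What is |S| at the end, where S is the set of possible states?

Start in {q}.
Read 'b': q→{q}; now {q}.
Read 'b': q→{q}; now {q}.
Read 'c': q→{q, t, v}; now {q, t, v}.
Read 'c': q→{q, t, v}, t→{u}, v→∅; now {q, t, u, v}.
Read 'a': q→{u}, t→{q, r}, u→∅, v→{r}; now {q, r, u}.
Read 'b': q→{q}, r→∅, u→{r}; now {q, r}.
That set has 2 states.

2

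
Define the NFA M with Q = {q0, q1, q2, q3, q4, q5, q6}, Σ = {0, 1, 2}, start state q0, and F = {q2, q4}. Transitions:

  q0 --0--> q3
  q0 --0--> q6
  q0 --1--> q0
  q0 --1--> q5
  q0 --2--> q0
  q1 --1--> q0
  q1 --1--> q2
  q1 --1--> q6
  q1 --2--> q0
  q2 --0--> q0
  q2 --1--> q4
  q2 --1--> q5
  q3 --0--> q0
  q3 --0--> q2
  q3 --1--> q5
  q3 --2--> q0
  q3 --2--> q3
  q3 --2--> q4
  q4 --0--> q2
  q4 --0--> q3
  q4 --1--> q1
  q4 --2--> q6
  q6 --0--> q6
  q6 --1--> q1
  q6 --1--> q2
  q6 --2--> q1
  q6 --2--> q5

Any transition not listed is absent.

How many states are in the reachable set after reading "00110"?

4

Start in {q0}.
Read '0': {q0} → {q3, q6}.
Read '0': {q3, q6} → {q0, q2, q6}.
Read '1': {q0, q2, q6} → {q0, q1, q2, q4, q5}.
Read '1': {q0, q1, q2, q4, q5} → {q0, q1, q2, q4, q5, q6}.
Read '0': {q0, q1, q2, q4, q5, q6} → {q0, q2, q3, q6}.
That set has 4 states.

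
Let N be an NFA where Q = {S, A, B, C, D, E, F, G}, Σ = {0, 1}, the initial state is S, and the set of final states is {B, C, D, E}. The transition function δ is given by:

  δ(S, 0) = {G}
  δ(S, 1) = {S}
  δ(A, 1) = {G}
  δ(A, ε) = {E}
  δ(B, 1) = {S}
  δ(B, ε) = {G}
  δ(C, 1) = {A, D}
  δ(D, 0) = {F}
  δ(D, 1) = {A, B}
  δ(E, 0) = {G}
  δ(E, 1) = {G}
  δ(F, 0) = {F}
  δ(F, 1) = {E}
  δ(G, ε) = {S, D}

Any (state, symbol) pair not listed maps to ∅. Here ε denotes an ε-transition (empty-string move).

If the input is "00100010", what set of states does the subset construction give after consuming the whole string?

{S, D, F, G}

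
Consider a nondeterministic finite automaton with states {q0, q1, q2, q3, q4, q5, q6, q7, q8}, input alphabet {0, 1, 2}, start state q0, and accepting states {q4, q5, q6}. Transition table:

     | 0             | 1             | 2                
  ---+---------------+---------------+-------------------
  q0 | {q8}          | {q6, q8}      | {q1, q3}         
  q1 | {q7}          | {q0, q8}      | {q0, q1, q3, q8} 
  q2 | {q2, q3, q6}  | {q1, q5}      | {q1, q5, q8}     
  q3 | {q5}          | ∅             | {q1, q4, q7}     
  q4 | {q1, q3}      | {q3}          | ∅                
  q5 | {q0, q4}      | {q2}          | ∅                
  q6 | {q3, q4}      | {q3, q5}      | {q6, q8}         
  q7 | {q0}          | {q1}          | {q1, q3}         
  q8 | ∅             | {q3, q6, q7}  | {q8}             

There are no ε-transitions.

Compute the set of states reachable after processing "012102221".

{q0, q1, q3, q6, q7, q8}

Start in {q0}.
Read '0': q0→{q8}; now {q8}.
Read '1': q8→{q3, q6, q7}; now {q3, q6, q7}.
Read '2': q3→{q1, q4, q7}, q6→{q6, q8}, q7→{q1, q3}; now {q1, q3, q4, q6, q7, q8}.
Read '1': q1→{q0, q8}, q3→∅, q4→{q3}, q6→{q3, q5}, q7→{q1}, q8→{q3, q6, q7}; now {q0, q1, q3, q5, q6, q7, q8}.
Read '0': q0→{q8}, q1→{q7}, q3→{q5}, q5→{q0, q4}, q6→{q3, q4}, q7→{q0}, q8→∅; now {q0, q3, q4, q5, q7, q8}.
Read '2': q0→{q1, q3}, q3→{q1, q4, q7}, q4→∅, q5→∅, q7→{q1, q3}, q8→{q8}; now {q1, q3, q4, q7, q8}.
Read '2': q1→{q0, q1, q3, q8}, q3→{q1, q4, q7}, q4→∅, q7→{q1, q3}, q8→{q8}; now {q0, q1, q3, q4, q7, q8}.
Read '2': q0→{q1, q3}, q1→{q0, q1, q3, q8}, q3→{q1, q4, q7}, q4→∅, q7→{q1, q3}, q8→{q8}; now {q0, q1, q3, q4, q7, q8}.
Read '1': q0→{q6, q8}, q1→{q0, q8}, q3→∅, q4→{q3}, q7→{q1}, q8→{q3, q6, q7}; now {q0, q1, q3, q6, q7, q8}.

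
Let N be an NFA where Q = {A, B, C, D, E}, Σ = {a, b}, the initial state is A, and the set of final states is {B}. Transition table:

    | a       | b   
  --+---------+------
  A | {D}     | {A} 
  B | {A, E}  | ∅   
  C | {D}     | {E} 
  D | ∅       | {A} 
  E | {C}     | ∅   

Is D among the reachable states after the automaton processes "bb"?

No

Start in {A}.
Read 'b': {A} → {A}.
Read 'b': {A} → {A}.
State D is not in {A}.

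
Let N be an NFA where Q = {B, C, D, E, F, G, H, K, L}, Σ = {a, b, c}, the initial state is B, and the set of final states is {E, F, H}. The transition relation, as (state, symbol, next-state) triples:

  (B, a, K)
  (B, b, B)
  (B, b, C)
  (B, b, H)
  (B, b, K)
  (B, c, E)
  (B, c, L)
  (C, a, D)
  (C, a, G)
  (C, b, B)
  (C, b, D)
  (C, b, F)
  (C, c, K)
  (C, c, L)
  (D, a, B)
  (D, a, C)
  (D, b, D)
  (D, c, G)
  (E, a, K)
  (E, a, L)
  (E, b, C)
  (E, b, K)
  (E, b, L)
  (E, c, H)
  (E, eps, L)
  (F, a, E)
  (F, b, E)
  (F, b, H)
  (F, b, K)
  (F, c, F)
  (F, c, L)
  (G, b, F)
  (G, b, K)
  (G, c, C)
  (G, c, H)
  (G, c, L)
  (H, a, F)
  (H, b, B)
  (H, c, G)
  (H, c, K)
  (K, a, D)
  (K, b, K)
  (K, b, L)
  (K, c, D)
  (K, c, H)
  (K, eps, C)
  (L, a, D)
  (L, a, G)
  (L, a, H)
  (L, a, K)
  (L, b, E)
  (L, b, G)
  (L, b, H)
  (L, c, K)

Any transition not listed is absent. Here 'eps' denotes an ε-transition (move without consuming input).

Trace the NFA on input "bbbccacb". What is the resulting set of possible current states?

{B, C, D, E, F, G, H, K, L}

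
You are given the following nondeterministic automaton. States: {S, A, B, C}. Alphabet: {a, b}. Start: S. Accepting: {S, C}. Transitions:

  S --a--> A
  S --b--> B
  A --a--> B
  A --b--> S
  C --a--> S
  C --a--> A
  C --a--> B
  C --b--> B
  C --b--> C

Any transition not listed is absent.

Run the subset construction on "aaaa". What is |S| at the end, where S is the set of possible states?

0

Start in {S}.
Read 'a': S→{A}; now {A}.
Read 'a': A→{B}; now {B}.
Read 'a': B→∅; now ∅.
The set is empty and remains empty for the remaining 1 symbol.
That set has 0 states.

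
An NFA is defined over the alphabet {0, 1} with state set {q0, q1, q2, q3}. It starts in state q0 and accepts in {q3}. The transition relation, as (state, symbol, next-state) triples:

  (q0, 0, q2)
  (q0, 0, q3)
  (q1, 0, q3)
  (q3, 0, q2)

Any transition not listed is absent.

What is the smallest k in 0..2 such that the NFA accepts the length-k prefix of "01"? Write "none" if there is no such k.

1

Start in {q0}.
Read '0': q0→{q2, q3}; now {q2, q3}.
None of the earlier sets intersect F, but {q2, q3} does.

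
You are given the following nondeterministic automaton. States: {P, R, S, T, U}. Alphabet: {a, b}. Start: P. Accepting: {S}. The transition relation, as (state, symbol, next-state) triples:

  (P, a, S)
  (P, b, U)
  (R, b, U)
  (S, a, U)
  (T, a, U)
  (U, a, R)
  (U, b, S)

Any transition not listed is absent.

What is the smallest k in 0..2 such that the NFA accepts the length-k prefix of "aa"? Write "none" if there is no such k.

Start in {P}.
Read 'a': P→{S}; now {S}.
None of the earlier sets intersect F, but {S} does.

1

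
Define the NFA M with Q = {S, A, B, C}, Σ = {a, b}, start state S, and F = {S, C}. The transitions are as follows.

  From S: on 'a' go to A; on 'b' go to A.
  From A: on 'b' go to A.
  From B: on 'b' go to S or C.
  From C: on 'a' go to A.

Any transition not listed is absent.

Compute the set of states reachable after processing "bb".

Start in {S}.
Read 'b': {S} → {A}.
Read 'b': {A} → {A}.

{A}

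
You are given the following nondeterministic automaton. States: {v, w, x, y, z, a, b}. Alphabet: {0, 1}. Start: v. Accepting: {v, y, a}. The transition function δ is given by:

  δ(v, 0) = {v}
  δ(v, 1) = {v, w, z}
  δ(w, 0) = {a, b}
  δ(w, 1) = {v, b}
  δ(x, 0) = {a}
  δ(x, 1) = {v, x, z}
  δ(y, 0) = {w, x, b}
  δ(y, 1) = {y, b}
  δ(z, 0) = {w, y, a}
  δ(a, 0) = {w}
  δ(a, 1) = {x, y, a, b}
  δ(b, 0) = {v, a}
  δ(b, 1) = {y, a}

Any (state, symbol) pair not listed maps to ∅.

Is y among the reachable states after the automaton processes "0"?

Start in {v}.
Read '0': v→{v}; now {v}.
State y is not in {v}.

No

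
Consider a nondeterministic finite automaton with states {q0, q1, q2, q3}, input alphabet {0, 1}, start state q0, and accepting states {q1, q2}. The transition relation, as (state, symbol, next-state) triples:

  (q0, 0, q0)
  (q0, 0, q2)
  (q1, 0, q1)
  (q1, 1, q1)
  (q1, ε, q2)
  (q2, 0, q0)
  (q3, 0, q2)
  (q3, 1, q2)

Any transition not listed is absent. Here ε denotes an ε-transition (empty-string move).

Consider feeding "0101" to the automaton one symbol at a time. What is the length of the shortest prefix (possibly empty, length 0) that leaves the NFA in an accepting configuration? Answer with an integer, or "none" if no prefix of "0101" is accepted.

Start in {q0}.
Read '0': {q0} → {q0, q2}.
None of the earlier sets intersect F, but {q0, q2} does.

1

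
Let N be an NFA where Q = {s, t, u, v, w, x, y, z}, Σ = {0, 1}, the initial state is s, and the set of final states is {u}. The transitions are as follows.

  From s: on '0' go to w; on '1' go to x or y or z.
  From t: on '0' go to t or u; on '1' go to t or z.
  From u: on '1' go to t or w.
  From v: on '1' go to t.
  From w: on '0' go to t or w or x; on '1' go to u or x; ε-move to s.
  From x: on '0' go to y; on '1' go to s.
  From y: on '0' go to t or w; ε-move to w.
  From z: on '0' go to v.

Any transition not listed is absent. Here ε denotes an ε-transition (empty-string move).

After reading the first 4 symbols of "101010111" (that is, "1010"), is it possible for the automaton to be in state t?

Yes

Start in {s}.
Read '1': {s} → {s, w, x, y, z}.
Read '0': {s, w, x, y, z} → {s, t, v, w, x, y}.
Read '1': {s, t, v, w, x, y} → {s, t, u, w, x, y, z}.
Read '0': {s, t, u, w, x, y, z} → {s, t, u, v, w, x, y}.
State t is in {s, t, u, v, w, x, y}.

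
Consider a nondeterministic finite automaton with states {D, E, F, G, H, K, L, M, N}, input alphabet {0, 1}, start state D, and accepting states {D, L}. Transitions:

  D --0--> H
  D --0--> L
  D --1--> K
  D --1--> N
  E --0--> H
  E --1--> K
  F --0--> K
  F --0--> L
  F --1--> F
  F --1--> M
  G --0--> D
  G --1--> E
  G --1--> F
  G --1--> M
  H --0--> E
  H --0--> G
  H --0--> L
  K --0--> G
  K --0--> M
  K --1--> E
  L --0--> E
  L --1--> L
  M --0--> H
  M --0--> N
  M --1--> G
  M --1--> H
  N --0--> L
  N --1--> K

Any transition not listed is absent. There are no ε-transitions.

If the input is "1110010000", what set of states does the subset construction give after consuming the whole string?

{D, E, G, H, L}

Start in {D}.
Read '1': {D} → {K, N}.
Read '1': {K, N} → {E, K}.
Read '1': {E, K} → {E, K}.
Read '0': {E, K} → {G, H, M}.
Read '0': {G, H, M} → {D, E, G, H, L, N}.
Read '1': {D, E, G, H, L, N} → {E, F, K, L, M, N}.
Read '0': {E, F, K, L, M, N} → {E, G, H, K, L, M, N}.
Read '0': {E, G, H, K, L, M, N} → {D, E, G, H, L, M, N}.
Read '0': {D, E, G, H, L, M, N} → {D, E, G, H, L, N}.
Read '0': {D, E, G, H, L, N} → {D, E, G, H, L}.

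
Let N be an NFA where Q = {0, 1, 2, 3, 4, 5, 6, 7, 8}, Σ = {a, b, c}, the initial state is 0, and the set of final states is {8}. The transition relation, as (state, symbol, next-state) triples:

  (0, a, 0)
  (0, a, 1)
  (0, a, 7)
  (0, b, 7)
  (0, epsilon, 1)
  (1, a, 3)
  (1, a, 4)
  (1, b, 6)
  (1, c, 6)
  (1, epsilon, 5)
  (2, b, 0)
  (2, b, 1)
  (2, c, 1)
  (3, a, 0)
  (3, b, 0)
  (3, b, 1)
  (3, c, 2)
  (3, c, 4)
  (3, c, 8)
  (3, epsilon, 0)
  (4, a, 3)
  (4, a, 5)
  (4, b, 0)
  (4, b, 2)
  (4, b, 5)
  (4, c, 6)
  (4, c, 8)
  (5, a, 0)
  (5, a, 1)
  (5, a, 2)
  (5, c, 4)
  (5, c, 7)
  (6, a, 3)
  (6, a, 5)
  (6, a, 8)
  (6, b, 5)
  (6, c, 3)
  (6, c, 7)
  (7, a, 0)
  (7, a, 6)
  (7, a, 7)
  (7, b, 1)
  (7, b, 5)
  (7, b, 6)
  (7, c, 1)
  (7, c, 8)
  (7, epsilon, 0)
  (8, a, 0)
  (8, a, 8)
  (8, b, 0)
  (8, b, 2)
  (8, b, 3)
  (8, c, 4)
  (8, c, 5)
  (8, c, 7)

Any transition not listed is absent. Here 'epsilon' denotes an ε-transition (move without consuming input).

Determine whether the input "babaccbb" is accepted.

No

Start: ε-closure({0}) = {0, 1, 5}.
Read 'b': {0, 1, 5} → {0, 1, 5, 6, 7}.
Read 'a': {0, 1, 5, 6, 7} → {0, 1, 2, 3, 4, 5, 6, 7, 8}.
Read 'b': {0, 1, 2, 3, 4, 5, 6, 7, 8} → {0, 1, 2, 3, 5, 6, 7}.
Read 'a': {0, 1, 2, 3, 5, 6, 7} → {0, 1, 2, 3, 4, 5, 6, 7, 8}.
Read 'c': {0, 1, 2, 3, 4, 5, 6, 7, 8} → {0, 1, 2, 3, 4, 5, 6, 7, 8}.
Read 'c': {0, 1, 2, 3, 4, 5, 6, 7, 8} → {0, 1, 2, 3, 4, 5, 6, 7, 8}.
Read 'b': {0, 1, 2, 3, 4, 5, 6, 7, 8} → {0, 1, 2, 3, 5, 6, 7}.
Read 'b': {0, 1, 2, 3, 5, 6, 7} → {0, 1, 5, 6, 7}.
The final set {0, 1, 5, 6, 7} contains no accepting state.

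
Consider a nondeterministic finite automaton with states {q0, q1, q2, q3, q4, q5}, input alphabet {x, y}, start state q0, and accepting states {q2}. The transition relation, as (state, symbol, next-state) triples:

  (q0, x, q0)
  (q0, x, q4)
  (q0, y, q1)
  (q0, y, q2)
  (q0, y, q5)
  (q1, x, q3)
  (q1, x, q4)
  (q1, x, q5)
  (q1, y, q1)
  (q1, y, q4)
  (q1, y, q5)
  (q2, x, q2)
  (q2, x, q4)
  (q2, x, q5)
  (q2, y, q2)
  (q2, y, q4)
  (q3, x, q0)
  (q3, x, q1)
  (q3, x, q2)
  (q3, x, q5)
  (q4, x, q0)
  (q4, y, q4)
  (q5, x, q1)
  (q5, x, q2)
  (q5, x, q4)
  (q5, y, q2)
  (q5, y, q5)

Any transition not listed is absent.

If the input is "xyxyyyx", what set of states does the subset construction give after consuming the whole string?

Start in {q0}.
Read 'x': {q0} → {q0, q4}.
Read 'y': {q0, q4} → {q1, q2, q4, q5}.
Read 'x': {q1, q2, q4, q5} → {q0, q1, q2, q3, q4, q5}.
Read 'y': {q0, q1, q2, q3, q4, q5} → {q1, q2, q4, q5}.
Read 'y': {q1, q2, q4, q5} → {q1, q2, q4, q5}.
Read 'y': {q1, q2, q4, q5} → {q1, q2, q4, q5}.
Read 'x': {q1, q2, q4, q5} → {q0, q1, q2, q3, q4, q5}.

{q0, q1, q2, q3, q4, q5}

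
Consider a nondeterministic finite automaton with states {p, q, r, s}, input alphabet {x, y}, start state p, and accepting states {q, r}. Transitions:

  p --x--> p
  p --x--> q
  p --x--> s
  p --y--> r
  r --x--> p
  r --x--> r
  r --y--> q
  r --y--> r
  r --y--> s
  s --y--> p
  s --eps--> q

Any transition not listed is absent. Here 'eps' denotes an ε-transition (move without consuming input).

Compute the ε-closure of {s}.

Begin with {s}.
ε-move s → q; add q.

{q, s}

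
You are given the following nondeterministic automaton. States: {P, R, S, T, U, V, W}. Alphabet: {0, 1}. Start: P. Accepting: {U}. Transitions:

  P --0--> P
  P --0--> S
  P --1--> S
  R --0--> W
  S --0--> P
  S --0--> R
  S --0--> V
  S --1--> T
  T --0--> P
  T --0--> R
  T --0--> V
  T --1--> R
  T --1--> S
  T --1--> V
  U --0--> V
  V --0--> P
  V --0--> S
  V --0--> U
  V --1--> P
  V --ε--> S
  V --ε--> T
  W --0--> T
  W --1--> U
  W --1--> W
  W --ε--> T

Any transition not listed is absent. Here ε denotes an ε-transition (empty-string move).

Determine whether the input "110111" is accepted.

No

Start in {P}.
Read '1': {P} → {S}.
Read '1': {S} → {T}.
Read '0': {T} → {P, R, S, T, V}.
Read '1': {P, R, S, T, V} → {P, R, S, T, V}.
Read '1': {P, R, S, T, V} → {P, R, S, T, V}.
Read '1': {P, R, S, T, V} → {P, R, S, T, V}.
The final set {P, R, S, T, V} contains no accepting state.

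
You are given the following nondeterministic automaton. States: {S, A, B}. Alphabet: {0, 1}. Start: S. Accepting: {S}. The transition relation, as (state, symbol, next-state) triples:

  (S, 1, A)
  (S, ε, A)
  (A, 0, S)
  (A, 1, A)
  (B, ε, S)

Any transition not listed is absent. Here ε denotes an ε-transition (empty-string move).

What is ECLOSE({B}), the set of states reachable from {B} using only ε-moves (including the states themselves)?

Begin with {B}.
ε-move B → S; add S.
ε-move S → A; add A.

{S, A, B}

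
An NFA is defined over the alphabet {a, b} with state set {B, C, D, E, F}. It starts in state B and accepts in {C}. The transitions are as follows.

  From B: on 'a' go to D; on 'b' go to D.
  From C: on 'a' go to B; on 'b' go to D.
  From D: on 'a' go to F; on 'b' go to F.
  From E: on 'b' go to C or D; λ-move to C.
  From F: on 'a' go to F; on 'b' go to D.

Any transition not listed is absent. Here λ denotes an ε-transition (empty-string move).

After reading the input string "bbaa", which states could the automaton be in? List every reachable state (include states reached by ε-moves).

Start in {B}.
Read 'b': {B} → {D}.
Read 'b': {D} → {F}.
Read 'a': {F} → {F}.
Read 'a': {F} → {F}.

{F}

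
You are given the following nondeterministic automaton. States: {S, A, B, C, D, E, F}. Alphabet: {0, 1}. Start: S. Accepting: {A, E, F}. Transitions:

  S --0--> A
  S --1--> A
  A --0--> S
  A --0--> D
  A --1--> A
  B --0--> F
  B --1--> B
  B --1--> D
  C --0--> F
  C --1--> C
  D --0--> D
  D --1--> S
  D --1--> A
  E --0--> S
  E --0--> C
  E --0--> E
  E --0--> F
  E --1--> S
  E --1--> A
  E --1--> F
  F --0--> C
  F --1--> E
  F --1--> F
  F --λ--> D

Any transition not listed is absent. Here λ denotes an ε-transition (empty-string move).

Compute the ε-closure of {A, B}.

Begin with {A, B}.
No ε-moves leave this set, so the closure equals the set itself.

{A, B}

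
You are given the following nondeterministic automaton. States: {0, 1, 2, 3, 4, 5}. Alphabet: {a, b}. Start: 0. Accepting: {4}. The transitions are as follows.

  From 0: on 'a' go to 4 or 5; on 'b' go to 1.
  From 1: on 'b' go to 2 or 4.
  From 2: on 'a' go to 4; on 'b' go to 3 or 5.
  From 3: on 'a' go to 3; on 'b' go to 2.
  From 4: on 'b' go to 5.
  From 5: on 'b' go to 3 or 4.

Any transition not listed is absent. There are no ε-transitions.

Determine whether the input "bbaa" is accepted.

Start in {0}.
Read 'b': {0} → {1}.
Read 'b': {1} → {2, 4}.
Read 'a': {2, 4} → {4}.
Read 'a': {4} → ∅.
The final set ∅ contains no accepting state.

No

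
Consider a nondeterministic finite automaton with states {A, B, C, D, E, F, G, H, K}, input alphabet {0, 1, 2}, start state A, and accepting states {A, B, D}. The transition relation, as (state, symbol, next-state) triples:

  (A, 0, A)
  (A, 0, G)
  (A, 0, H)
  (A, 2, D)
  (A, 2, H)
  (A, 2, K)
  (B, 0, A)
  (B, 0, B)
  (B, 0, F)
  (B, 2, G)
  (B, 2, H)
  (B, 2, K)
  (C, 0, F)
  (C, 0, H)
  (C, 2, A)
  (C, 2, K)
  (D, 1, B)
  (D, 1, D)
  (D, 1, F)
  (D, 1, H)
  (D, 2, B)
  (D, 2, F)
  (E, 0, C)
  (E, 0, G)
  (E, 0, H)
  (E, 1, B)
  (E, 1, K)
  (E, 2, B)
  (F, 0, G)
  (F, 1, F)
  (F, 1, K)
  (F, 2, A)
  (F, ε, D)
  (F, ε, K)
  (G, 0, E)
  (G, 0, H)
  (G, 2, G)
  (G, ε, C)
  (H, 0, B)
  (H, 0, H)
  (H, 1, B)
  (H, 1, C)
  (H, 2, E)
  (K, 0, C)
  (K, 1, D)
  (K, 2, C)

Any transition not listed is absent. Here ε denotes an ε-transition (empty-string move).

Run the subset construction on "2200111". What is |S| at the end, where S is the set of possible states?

Start in {A}.
Read '2': A→{D, H, K}; now {D, H, K}.
Read '2': D→{B, F}, H→{E}, K→{C}; union {B, C, E, F}; ε-closure = {B, C, D, E, F, K}.
Read '0': B→{A, B, F}, C→{F, H}, D→∅, E→{C, G, H}, F→{G}, K→{C}; union {A, B, C, F, G, H}; ε-closure = {A, B, C, D, F, G, H, K}.
Read '0': A→{A, G, H}, B→{A, B, F}, C→{F, H}, D→∅, F→{G}, G→{E, H}, H→{B, H}, K→{C}; union {A, B, C, E, F, G, H}; ε-closure = {A, B, C, D, E, F, G, H, K}.
Read '1': A→∅, B→∅, C→∅, D→{B, D, F, H}, E→{B, K}, F→{F, K}, G→∅, H→{B, C}, K→{D}; now {B, C, D, F, H, K}.
Read '1': B→∅, C→∅, D→{B, D, F, H}, F→{F, K}, H→{B, C}, K→{D}; now {B, C, D, F, H, K}.
Read '1': B→∅, C→∅, D→{B, D, F, H}, F→{F, K}, H→{B, C}, K→{D}; now {B, C, D, F, H, K}.
That set has 6 states.

6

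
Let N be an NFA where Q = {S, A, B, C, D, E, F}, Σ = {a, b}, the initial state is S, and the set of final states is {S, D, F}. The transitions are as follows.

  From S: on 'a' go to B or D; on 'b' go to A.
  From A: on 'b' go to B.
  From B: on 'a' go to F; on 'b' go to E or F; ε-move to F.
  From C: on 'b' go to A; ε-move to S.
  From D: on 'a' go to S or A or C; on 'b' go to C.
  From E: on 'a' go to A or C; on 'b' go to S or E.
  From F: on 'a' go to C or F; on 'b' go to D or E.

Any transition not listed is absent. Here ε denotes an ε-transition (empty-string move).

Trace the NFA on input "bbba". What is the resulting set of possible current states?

Start in {S}.
Read 'b': S→{A}; now {A}.
Read 'b': A→{B}; union {B}; ε-closure = {B, F}.
Read 'b': B→{E, F}, F→{D, E}; now {D, E, F}.
Read 'a': D→{S, A, C}, E→{A, C}, F→{C, F}; now {S, A, C, F}.

{S, A, C, F}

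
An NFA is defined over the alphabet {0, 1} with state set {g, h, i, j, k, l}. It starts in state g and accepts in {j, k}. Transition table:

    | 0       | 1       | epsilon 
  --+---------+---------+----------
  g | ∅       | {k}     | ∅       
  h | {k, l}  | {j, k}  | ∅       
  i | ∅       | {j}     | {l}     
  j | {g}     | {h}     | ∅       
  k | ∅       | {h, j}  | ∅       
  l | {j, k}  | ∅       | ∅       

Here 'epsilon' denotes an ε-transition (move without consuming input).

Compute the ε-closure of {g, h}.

{g, h}

Begin with {g, h}.
No ε-moves leave this set, so the closure equals the set itself.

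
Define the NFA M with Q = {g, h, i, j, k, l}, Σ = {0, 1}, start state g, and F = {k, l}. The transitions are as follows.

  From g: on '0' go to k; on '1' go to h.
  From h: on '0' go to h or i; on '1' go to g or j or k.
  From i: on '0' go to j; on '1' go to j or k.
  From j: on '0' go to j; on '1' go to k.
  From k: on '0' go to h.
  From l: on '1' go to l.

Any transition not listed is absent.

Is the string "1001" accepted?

Yes

Start in {g}.
Read '1': g→{h}; now {h}.
Read '0': h→{h, i}; now {h, i}.
Read '0': h→{h, i}, i→{j}; now {h, i, j}.
Read '1': h→{g, j, k}, i→{j, k}, j→{k}; now {g, j, k}.
The final set {g, j, k} contains the accepting state k.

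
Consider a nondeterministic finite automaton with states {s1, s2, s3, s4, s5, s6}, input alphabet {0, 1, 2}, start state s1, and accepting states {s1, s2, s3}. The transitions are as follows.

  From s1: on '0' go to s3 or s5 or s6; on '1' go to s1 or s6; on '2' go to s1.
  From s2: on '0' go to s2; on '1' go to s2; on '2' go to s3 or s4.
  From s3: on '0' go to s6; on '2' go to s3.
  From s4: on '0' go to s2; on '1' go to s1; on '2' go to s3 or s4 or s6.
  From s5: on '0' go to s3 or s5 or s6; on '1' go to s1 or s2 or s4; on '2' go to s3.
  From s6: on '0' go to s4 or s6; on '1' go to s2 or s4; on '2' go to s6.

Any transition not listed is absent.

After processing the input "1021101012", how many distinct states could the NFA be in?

Start in {s1}.
Read '1': {s1} → {s1, s6}.
Read '0': {s1, s6} → {s3, s4, s5, s6}.
Read '2': {s3, s4, s5, s6} → {s3, s4, s6}.
Read '1': {s3, s4, s6} → {s1, s2, s4}.
Read '1': {s1, s2, s4} → {s1, s2, s6}.
Read '0': {s1, s2, s6} → {s2, s3, s4, s5, s6}.
Read '1': {s2, s3, s4, s5, s6} → {s1, s2, s4}.
Read '0': {s1, s2, s4} → {s2, s3, s5, s6}.
Read '1': {s2, s3, s5, s6} → {s1, s2, s4}.
Read '2': {s1, s2, s4} → {s1, s3, s4, s6}.
That set has 4 states.

4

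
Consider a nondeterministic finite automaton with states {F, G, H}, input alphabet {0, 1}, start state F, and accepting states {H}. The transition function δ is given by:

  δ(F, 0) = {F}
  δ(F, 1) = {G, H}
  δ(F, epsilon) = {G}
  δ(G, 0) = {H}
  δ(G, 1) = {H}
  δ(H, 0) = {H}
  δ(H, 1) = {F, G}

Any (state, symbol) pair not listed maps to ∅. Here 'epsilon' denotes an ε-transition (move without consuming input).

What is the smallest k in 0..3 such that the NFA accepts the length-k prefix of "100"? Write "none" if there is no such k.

Start: ε-closure({F}) = {F, G}.
Read '1': {F, G} → {G, H}.
None of the earlier sets intersect F, but {G, H} does.

1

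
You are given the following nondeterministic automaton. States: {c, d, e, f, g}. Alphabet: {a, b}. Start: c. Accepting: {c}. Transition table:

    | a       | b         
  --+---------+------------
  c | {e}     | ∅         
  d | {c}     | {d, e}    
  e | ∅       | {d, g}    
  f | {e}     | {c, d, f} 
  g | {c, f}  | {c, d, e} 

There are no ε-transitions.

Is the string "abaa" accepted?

No

Start in {c}.
Read 'a': c→{e}; now {e}.
Read 'b': e→{d, g}; now {d, g}.
Read 'a': d→{c}, g→{c, f}; now {c, f}.
Read 'a': c→{e}, f→{e}; now {e}.
The final set {e} contains no accepting state.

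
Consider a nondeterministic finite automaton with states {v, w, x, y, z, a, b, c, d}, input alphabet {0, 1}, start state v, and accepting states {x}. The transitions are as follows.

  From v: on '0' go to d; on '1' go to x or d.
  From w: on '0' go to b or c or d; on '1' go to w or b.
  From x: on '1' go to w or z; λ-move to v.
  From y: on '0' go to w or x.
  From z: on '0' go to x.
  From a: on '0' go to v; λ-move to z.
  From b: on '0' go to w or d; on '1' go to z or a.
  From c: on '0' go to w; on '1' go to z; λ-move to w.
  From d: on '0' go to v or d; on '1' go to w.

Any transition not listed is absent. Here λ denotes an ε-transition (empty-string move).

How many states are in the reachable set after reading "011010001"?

7

Start in {v}.
Read '0': v→{d}; now {d}.
Read '1': d→{w}; now {w}.
Read '1': w→{w, b}; now {w, b}.
Read '0': w→{b, c, d}, b→{w, d}; now {w, b, c, d}.
Read '1': w→{w, b}, b→{z, a}, c→{z}, d→{w}; now {w, z, a, b}.
Read '0': w→{b, c, d}, z→{x}, a→{v}, b→{w, d}; now {v, w, x, b, c, d}.
Read '0': v→{d}, w→{b, c, d}, x→∅, b→{w, d}, c→{w}, d→{v, d}; now {v, w, b, c, d}.
Read '0': v→{d}, w→{b, c, d}, b→{w, d}, c→{w}, d→{v, d}; now {v, w, b, c, d}.
Read '1': v→{x, d}, w→{w, b}, b→{z, a}, c→{z}, d→{w}; union {w, x, z, a, b, d}; ε-closure = {v, w, x, z, a, b, d}.
That set has 7 states.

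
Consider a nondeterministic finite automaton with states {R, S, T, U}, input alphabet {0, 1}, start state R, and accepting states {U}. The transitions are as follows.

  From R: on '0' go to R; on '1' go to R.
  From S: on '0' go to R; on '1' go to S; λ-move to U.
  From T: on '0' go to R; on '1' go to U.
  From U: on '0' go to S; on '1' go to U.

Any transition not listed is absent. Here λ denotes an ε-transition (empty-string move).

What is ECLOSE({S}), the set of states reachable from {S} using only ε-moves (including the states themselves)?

{S, U}

Begin with {S}.
ε-move S → U; add U.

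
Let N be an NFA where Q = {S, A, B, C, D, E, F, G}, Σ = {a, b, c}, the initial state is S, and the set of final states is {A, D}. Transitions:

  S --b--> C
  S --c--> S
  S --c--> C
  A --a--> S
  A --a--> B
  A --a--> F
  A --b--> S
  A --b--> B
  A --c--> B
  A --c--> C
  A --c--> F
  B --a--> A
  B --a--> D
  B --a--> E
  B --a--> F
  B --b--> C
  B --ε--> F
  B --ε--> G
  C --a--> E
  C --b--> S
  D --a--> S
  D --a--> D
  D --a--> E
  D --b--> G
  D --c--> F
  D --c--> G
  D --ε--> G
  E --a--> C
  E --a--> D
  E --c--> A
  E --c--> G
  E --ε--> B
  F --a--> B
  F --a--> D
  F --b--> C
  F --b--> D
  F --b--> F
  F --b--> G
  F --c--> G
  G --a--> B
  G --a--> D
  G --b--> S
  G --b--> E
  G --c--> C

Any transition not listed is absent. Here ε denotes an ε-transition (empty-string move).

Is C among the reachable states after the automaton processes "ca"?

No

Start in {S}.
Read 'c': S→{S, C}; now {S, C}.
Read 'a': S→∅, C→{E}; union {E}; ε-closure = {B, E, F, G}.
State C is not in {B, E, F, G}.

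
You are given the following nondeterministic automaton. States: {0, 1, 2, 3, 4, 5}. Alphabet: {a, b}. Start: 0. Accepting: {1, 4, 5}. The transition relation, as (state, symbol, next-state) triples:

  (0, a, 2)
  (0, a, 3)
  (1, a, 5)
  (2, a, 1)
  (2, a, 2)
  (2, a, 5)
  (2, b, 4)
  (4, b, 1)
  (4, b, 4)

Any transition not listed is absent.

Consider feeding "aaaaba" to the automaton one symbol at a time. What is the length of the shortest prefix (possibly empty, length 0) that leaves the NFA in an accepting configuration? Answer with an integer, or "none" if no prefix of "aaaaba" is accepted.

2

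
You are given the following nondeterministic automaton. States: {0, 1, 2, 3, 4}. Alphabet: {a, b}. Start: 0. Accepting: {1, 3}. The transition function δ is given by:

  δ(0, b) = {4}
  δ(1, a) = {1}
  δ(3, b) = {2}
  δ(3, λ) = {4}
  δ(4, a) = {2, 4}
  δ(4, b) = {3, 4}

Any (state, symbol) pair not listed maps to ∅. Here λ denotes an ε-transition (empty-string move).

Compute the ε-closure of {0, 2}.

{0, 2}

Begin with {0, 2}.
No ε-moves leave this set, so the closure equals the set itself.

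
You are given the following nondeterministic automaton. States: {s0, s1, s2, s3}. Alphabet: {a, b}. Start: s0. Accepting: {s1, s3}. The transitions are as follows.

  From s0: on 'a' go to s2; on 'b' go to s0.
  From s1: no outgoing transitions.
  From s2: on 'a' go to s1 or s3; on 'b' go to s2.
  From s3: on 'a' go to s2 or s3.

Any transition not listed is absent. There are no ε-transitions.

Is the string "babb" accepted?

No

Start in {s0}.
Read 'b': s0→{s0}; now {s0}.
Read 'a': s0→{s2}; now {s2}.
Read 'b': s2→{s2}; now {s2}.
Read 'b': s2→{s2}; now {s2}.
The final set {s2} contains no accepting state.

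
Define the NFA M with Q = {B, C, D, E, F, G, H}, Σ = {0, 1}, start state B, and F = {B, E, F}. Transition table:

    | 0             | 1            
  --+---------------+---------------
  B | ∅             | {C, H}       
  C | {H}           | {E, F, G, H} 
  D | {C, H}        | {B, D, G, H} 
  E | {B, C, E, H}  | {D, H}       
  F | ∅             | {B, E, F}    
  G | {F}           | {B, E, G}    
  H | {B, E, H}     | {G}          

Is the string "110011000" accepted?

Start in {B}.
Read '1': {B} → {C, H}.
Read '1': {C, H} → {E, F, G, H}.
Read '0': {E, F, G, H} → {B, C, E, F, H}.
Read '0': {B, C, E, F, H} → {B, C, E, H}.
Read '1': {B, C, E, H} → {C, D, E, F, G, H}.
Read '1': {C, D, E, F, G, H} → {B, D, E, F, G, H}.
Read '0': {B, D, E, F, G, H} → {B, C, E, F, H}.
Read '0': {B, C, E, F, H} → {B, C, E, H}.
Read '0': {B, C, E, H} → {B, C, E, H}.
The final set {B, C, E, H} contains the accepting states B, E.

Yes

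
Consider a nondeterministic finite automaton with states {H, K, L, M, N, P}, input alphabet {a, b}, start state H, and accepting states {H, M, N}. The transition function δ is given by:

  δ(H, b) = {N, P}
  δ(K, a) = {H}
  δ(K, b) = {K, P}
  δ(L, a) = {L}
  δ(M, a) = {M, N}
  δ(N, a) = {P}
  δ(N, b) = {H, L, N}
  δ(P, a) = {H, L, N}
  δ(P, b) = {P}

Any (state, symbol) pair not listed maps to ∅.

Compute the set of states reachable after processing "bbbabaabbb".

{H, L, N, P}

Start in {H}.
Read 'b': H→{N, P}; now {N, P}.
Read 'b': N→{H, L, N}, P→{P}; now {H, L, N, P}.
Read 'b': H→{N, P}, L→∅, N→{H, L, N}, P→{P}; now {H, L, N, P}.
Read 'a': H→∅, L→{L}, N→{P}, P→{H, L, N}; now {H, L, N, P}.
Read 'b': H→{N, P}, L→∅, N→{H, L, N}, P→{P}; now {H, L, N, P}.
Read 'a': H→∅, L→{L}, N→{P}, P→{H, L, N}; now {H, L, N, P}.
Read 'a': H→∅, L→{L}, N→{P}, P→{H, L, N}; now {H, L, N, P}.
Read 'b': H→{N, P}, L→∅, N→{H, L, N}, P→{P}; now {H, L, N, P}.
Read 'b': H→{N, P}, L→∅, N→{H, L, N}, P→{P}; now {H, L, N, P}.
Read 'b': H→{N, P}, L→∅, N→{H, L, N}, P→{P}; now {H, L, N, P}.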